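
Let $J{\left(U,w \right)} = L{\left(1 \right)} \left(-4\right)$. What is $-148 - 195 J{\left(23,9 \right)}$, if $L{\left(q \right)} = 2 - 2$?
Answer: $-148$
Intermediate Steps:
$L{\left(q \right)} = 0$ ($L{\left(q \right)} = 2 - 2 = 0$)
$J{\left(U,w \right)} = 0$ ($J{\left(U,w \right)} = 0 \left(-4\right) = 0$)
$-148 - 195 J{\left(23,9 \right)} = -148 - 0 = -148 + 0 = -148$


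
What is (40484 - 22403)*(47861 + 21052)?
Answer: 1246015953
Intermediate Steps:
(40484 - 22403)*(47861 + 21052) = 18081*68913 = 1246015953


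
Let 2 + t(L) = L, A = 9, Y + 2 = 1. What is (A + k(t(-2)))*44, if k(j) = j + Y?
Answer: 176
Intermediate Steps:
Y = -1 (Y = -2 + 1 = -1)
t(L) = -2 + L
k(j) = -1 + j (k(j) = j - 1 = -1 + j)
(A + k(t(-2)))*44 = (9 + (-1 + (-2 - 2)))*44 = (9 + (-1 - 4))*44 = (9 - 5)*44 = 4*44 = 176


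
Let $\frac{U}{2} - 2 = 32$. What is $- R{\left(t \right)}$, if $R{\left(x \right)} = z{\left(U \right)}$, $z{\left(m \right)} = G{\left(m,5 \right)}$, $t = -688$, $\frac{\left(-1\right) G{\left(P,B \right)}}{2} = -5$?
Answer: $-10$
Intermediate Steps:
$U = 68$ ($U = 4 + 2 \cdot 32 = 4 + 64 = 68$)
$G{\left(P,B \right)} = 10$ ($G{\left(P,B \right)} = \left(-2\right) \left(-5\right) = 10$)
$z{\left(m \right)} = 10$
$R{\left(x \right)} = 10$
$- R{\left(t \right)} = \left(-1\right) 10 = -10$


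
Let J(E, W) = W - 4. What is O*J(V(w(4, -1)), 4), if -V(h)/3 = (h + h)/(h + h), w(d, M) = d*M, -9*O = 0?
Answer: 0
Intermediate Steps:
O = 0 (O = -⅑*0 = 0)
w(d, M) = M*d
V(h) = -3 (V(h) = -3*(h + h)/(h + h) = -3*2*h/(2*h) = -3*2*h*1/(2*h) = -3*1 = -3)
J(E, W) = -4 + W
O*J(V(w(4, -1)), 4) = 0*(-4 + 4) = 0*0 = 0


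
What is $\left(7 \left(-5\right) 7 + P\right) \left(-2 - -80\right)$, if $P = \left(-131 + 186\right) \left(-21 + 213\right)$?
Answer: $804570$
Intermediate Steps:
$P = 10560$ ($P = 55 \cdot 192 = 10560$)
$\left(7 \left(-5\right) 7 + P\right) \left(-2 - -80\right) = \left(7 \left(-5\right) 7 + 10560\right) \left(-2 - -80\right) = \left(\left(-35\right) 7 + 10560\right) \left(-2 + 80\right) = \left(-245 + 10560\right) 78 = 10315 \cdot 78 = 804570$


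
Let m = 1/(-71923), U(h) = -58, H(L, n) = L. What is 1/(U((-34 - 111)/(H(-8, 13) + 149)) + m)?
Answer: -71923/4171535 ≈ -0.017241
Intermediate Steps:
m = -1/71923 ≈ -1.3904e-5
1/(U((-34 - 111)/(H(-8, 13) + 149)) + m) = 1/(-58 - 1/71923) = 1/(-4171535/71923) = -71923/4171535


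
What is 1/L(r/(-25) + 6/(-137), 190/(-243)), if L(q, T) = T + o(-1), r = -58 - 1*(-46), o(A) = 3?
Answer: 243/539 ≈ 0.45083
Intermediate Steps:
r = -12 (r = -58 + 46 = -12)
L(q, T) = 3 + T (L(q, T) = T + 3 = 3 + T)
1/L(r/(-25) + 6/(-137), 190/(-243)) = 1/(3 + 190/(-243)) = 1/(3 + 190*(-1/243)) = 1/(3 - 190/243) = 1/(539/243) = 243/539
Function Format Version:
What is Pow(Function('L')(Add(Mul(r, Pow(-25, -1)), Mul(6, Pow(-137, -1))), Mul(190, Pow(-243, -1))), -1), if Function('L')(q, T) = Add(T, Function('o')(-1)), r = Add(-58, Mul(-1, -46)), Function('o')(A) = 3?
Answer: Rational(243, 539) ≈ 0.45083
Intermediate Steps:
r = -12 (r = Add(-58, 46) = -12)
Function('L')(q, T) = Add(3, T) (Function('L')(q, T) = Add(T, 3) = Add(3, T))
Pow(Function('L')(Add(Mul(r, Pow(-25, -1)), Mul(6, Pow(-137, -1))), Mul(190, Pow(-243, -1))), -1) = Pow(Add(3, Mul(190, Pow(-243, -1))), -1) = Pow(Add(3, Mul(190, Rational(-1, 243))), -1) = Pow(Add(3, Rational(-190, 243)), -1) = Pow(Rational(539, 243), -1) = Rational(243, 539)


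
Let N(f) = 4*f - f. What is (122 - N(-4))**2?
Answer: 17956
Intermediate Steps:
N(f) = 3*f
(122 - N(-4))**2 = (122 - 3*(-4))**2 = (122 - 1*(-12))**2 = (122 + 12)**2 = 134**2 = 17956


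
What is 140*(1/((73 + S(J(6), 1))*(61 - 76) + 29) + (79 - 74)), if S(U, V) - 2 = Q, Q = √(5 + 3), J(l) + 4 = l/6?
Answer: 104929720/149927 + 525*√2/149927 ≈ 699.88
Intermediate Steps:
J(l) = -4 + l/6
Q = 2*√2 (Q = √8 = 2*√2 ≈ 2.8284)
S(U, V) = 2 + 2*√2
140*(1/((73 + S(J(6), 1))*(61 - 76) + 29) + (79 - 74)) = 140*(1/((73 + (2 + 2*√2))*(61 - 76) + 29) + (79 - 74)) = 140*(1/((75 + 2*√2)*(-15) + 29) + 5) = 140*(1/((-1125 - 30*√2) + 29) + 5) = 140*(1/(-1096 - 30*√2) + 5) = 140*(5 + 1/(-1096 - 30*√2)) = 700 + 140/(-1096 - 30*√2)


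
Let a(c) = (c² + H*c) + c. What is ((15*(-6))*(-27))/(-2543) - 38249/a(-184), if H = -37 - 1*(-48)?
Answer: -7572689/3499168 ≈ -2.1641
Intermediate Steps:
H = 11 (H = -37 + 48 = 11)
a(c) = c² + 12*c (a(c) = (c² + 11*c) + c = c² + 12*c)
((15*(-6))*(-27))/(-2543) - 38249/a(-184) = ((15*(-6))*(-27))/(-2543) - 38249*(-1/(184*(12 - 184))) = -90*(-27)*(-1/2543) - 38249/((-184*(-172))) = 2430*(-1/2543) - 38249/31648 = -2430/2543 - 38249*1/31648 = -2430/2543 - 1663/1376 = -7572689/3499168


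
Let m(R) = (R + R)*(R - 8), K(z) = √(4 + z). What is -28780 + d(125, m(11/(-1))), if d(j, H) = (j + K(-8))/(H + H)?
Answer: -24059955/836 + I/418 ≈ -28780.0 + 0.0023923*I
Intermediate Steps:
m(R) = 2*R*(-8 + R) (m(R) = (2*R)*(-8 + R) = 2*R*(-8 + R))
d(j, H) = (j + 2*I)/(2*H) (d(j, H) = (j + √(4 - 8))/(H + H) = (j + √(-4))/((2*H)) = (j + 2*I)*(1/(2*H)) = (j + 2*I)/(2*H))
-28780 + d(125, m(11/(-1))) = -28780 + (I + (½)*125)/((2*(11/(-1))*(-8 + 11/(-1)))) = -28780 + (I + 125/2)/((2*(11*(-1))*(-8 + 11*(-1)))) = -28780 + (125/2 + I)/((2*(-11)*(-8 - 11))) = -28780 + (125/2 + I)/((2*(-11)*(-19))) = -28780 + (125/2 + I)/418 = -28780 + (125/836 + I/418) = -24059955/836 + I/418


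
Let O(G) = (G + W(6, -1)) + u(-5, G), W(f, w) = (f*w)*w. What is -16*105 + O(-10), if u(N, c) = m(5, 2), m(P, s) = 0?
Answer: -1684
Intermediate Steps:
W(f, w) = f*w²
u(N, c) = 0
O(G) = 6 + G (O(G) = (G + 6*(-1)²) + 0 = (G + 6*1) + 0 = (G + 6) + 0 = (6 + G) + 0 = 6 + G)
-16*105 + O(-10) = -16*105 + (6 - 10) = -1680 - 4 = -1684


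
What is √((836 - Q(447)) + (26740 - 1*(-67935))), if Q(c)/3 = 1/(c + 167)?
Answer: √36007263114/614 ≈ 309.05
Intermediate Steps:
Q(c) = 3/(167 + c) (Q(c) = 3/(c + 167) = 3/(167 + c))
√((836 - Q(447)) + (26740 - 1*(-67935))) = √((836 - 3/(167 + 447)) + (26740 - 1*(-67935))) = √((836 - 3/614) + (26740 + 67935)) = √((836 - 3/614) + 94675) = √(513301/614 + 94675) = √(58643751/614) = √36007263114/614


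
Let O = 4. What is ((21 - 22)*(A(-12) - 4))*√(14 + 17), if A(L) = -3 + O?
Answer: 3*√31 ≈ 16.703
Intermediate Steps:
A(L) = 1 (A(L) = -3 + 4 = 1)
((21 - 22)*(A(-12) - 4))*√(14 + 17) = ((21 - 22)*(1 - 4))*√(14 + 17) = (-1*(-3))*√31 = 3*√31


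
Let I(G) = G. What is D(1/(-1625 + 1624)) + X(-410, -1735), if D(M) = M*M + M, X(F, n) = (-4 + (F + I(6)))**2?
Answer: 166464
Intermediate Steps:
X(F, n) = (2 + F)**2 (X(F, n) = (-4 + (F + 6))**2 = (-4 + (6 + F))**2 = (2 + F)**2)
D(M) = M + M**2 (D(M) = M**2 + M = M + M**2)
D(1/(-1625 + 1624)) + X(-410, -1735) = (1 + 1/(-1625 + 1624))/(-1625 + 1624) + (2 - 410)**2 = (1 + 1/(-1))/(-1) + (-408)**2 = -(1 - 1) + 166464 = -1*0 + 166464 = 0 + 166464 = 166464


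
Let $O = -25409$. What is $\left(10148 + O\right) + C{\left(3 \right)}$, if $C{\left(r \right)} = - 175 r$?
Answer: $-15786$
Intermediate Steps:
$\left(10148 + O\right) + C{\left(3 \right)} = \left(10148 - 25409\right) - 525 = -15261 - 525 = -15786$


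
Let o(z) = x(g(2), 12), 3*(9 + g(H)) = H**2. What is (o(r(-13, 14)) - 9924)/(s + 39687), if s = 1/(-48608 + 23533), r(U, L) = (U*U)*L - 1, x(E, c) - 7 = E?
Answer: -373291525/1492727286 ≈ -0.25007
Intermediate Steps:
g(H) = -9 + H**2/3
x(E, c) = 7 + E
r(U, L) = -1 + L*U**2 (r(U, L) = U**2*L - 1 = L*U**2 - 1 = -1 + L*U**2)
o(z) = -2/3 (o(z) = 7 + (-9 + (1/3)*2**2) = 7 + (-9 + (1/3)*4) = 7 + (-9 + 4/3) = 7 - 23/3 = -2/3)
s = -1/25075 (s = 1/(-25075) = -1/25075 ≈ -3.9880e-5)
(o(r(-13, 14)) - 9924)/(s + 39687) = (-2/3 - 9924)/(-1/25075 + 39687) = -29774/(3*995151524/25075) = -29774/3*25075/995151524 = -373291525/1492727286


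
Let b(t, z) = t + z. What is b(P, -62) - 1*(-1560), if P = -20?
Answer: 1478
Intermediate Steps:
b(P, -62) - 1*(-1560) = (-20 - 62) - 1*(-1560) = -82 + 1560 = 1478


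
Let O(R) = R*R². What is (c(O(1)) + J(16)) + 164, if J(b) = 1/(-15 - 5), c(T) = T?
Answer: 3299/20 ≈ 164.95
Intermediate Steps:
O(R) = R³
J(b) = -1/20 (J(b) = 1/(-20) = -1/20)
(c(O(1)) + J(16)) + 164 = (1³ - 1/20) + 164 = (1 - 1/20) + 164 = 19/20 + 164 = 3299/20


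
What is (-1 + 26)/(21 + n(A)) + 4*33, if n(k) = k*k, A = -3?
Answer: 797/6 ≈ 132.83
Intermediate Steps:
n(k) = k²
(-1 + 26)/(21 + n(A)) + 4*33 = (-1 + 26)/(21 + (-3)²) + 4*33 = 25/(21 + 9) + 132 = 25/30 + 132 = 25*(1/30) + 132 = ⅚ + 132 = 797/6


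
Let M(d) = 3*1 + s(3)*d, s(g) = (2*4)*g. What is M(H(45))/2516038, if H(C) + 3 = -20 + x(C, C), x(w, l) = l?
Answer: 531/2516038 ≈ 0.00021105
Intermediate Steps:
s(g) = 8*g
H(C) = -23 + C (H(C) = -3 + (-20 + C) = -23 + C)
M(d) = 3 + 24*d (M(d) = 3*1 + (8*3)*d = 3 + 24*d)
M(H(45))/2516038 = (3 + 24*(-23 + 45))/2516038 = (3 + 24*22)*(1/2516038) = (3 + 528)*(1/2516038) = 531*(1/2516038) = 531/2516038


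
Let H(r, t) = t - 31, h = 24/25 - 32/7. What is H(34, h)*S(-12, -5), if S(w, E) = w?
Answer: 72684/175 ≈ 415.34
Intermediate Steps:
h = -632/175 (h = 24*(1/25) - 32*⅐ = 24/25 - 32/7 = -632/175 ≈ -3.6114)
H(r, t) = -31 + t
H(34, h)*S(-12, -5) = (-31 - 632/175)*(-12) = -6057/175*(-12) = 72684/175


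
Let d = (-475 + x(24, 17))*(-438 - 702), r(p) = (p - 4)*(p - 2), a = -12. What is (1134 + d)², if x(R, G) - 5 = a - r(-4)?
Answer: 366429251556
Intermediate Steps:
r(p) = (-4 + p)*(-2 + p)
x(R, G) = -55 (x(R, G) = 5 + (-12 - (8 + (-4)² - 6*(-4))) = 5 + (-12 - (8 + 16 + 24)) = 5 + (-12 - 1*48) = 5 + (-12 - 48) = 5 - 60 = -55)
d = 604200 (d = (-475 - 55)*(-438 - 702) = -530*(-1140) = 604200)
(1134 + d)² = (1134 + 604200)² = 605334² = 366429251556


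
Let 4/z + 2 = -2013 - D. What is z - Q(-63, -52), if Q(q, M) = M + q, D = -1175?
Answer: 24149/210 ≈ 115.00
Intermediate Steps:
z = -1/210 (z = 4/(-2 + (-2013 - 1*(-1175))) = 4/(-2 + (-2013 + 1175)) = 4/(-2 - 838) = 4/(-840) = 4*(-1/840) = -1/210 ≈ -0.0047619)
z - Q(-63, -52) = -1/210 - (-52 - 63) = -1/210 - 1*(-115) = -1/210 + 115 = 24149/210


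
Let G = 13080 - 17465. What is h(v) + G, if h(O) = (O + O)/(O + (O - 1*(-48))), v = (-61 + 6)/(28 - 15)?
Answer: -1127000/257 ≈ -4385.2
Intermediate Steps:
v = -55/13 ≈ -4.2308
h(O) = 2*O/(48 + 2*O) (h(O) = (2*O)/(O + (O + 48)) = (2*O)/(O + (48 + O)) = (2*O)/(48 + 2*O) = 2*O/(48 + 2*O))
G = -4385
h(v) + G = -55/(13*(24 - 55/13)) - 4385 = -55/(13*257/13) - 4385 = -55/13*13/257 - 4385 = -55/257 - 4385 = -1127000/257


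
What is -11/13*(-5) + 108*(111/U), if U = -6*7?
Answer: -25589/91 ≈ -281.20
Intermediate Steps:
U = -42
-11/13*(-5) + 108*(111/U) = -11/13*(-5) + 108*(111/(-42)) = -11*1/13*(-5) + 108*(111*(-1/42)) = -11/13*(-5) + 108*(-37/14) = 55/13 - 1998/7 = -25589/91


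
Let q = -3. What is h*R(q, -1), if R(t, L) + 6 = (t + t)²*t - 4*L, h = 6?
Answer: -660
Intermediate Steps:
R(t, L) = -6 - 4*L + 4*t³ (R(t, L) = -6 + ((t + t)²*t - 4*L) = -6 + ((2*t)²*t - 4*L) = -6 + ((4*t²)*t - 4*L) = -6 + (4*t³ - 4*L) = -6 + (-4*L + 4*t³) = -6 - 4*L + 4*t³)
h*R(q, -1) = 6*(-6 - 4*(-1) + 4*(-3)³) = 6*(-6 + 4 + 4*(-27)) = 6*(-6 + 4 - 108) = 6*(-110) = -660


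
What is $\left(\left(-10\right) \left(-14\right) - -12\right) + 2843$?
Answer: $2995$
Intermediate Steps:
$\left(\left(-10\right) \left(-14\right) - -12\right) + 2843 = \left(140 + 12\right) + 2843 = 152 + 2843 = 2995$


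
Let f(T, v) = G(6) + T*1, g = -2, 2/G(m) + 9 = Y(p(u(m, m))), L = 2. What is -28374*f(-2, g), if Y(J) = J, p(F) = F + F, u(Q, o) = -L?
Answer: 794472/13 ≈ 61113.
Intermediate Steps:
u(Q, o) = -2 (u(Q, o) = -1*2 = -2)
p(F) = 2*F
G(m) = -2/13 (G(m) = 2/(-9 + 2*(-2)) = 2/(-9 - 4) = 2/(-13) = 2*(-1/13) = -2/13)
f(T, v) = -2/13 + T (f(T, v) = -2/13 + T*1 = -2/13 + T)
-28374*f(-2, g) = -28374*(-2/13 - 2) = -28374*(-28/13) = 794472/13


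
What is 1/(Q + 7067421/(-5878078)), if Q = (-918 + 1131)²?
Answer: 5878078/266675453361 ≈ 2.2042e-5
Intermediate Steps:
Q = 45369 (Q = 213² = 45369)
1/(Q + 7067421/(-5878078)) = 1/(45369 + 7067421/(-5878078)) = 1/(45369 + 7067421*(-1/5878078)) = 1/(45369 - 7067421/5878078) = 1/(266675453361/5878078) = 5878078/266675453361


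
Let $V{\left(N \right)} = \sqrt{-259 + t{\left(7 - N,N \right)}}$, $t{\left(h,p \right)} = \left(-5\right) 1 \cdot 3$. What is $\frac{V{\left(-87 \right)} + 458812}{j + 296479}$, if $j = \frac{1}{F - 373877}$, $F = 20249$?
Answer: $\frac{162248769936}{104843275811} + \frac{353628 i \sqrt{274}}{104843275811} \approx 1.5475 + 5.5832 \cdot 10^{-5} i$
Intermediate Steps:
$t{\left(h,p \right)} = -15$ ($t{\left(h,p \right)} = \left(-5\right) 3 = -15$)
$V{\left(N \right)} = i \sqrt{274}$ ($V{\left(N \right)} = \sqrt{-259 - 15} = \sqrt{-274} = i \sqrt{274}$)
$j = - \frac{1}{353628}$ ($j = \frac{1}{20249 - 373877} = \frac{1}{-353628} = - \frac{1}{353628} \approx -2.8278 \cdot 10^{-6}$)
$\frac{V{\left(-87 \right)} + 458812}{j + 296479} = \frac{i \sqrt{274} + 458812}{- \frac{1}{353628} + 296479} = \frac{458812 + i \sqrt{274}}{\frac{104843275811}{353628}} = \left(458812 + i \sqrt{274}\right) \frac{353628}{104843275811} = \frac{162248769936}{104843275811} + \frac{353628 i \sqrt{274}}{104843275811}$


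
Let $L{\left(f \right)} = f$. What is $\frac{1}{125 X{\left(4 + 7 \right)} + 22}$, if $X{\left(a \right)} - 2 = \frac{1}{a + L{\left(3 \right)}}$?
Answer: $\frac{14}{3933} \approx 0.0035596$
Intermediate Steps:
$X{\left(a \right)} = 2 + \frac{1}{3 + a}$ ($X{\left(a \right)} = 2 + \frac{1}{a + 3} = 2 + \frac{1}{3 + a}$)
$\frac{1}{125 X{\left(4 + 7 \right)} + 22} = \frac{1}{125 \frac{7 + 2 \left(4 + 7\right)}{3 + \left(4 + 7\right)} + 22} = \frac{1}{125 \frac{7 + 2 \cdot 11}{3 + 11} + 22} = \frac{1}{125 \frac{7 + 22}{14} + 22} = \frac{1}{125 \cdot \frac{1}{14} \cdot 29 + 22} = \frac{1}{125 \cdot \frac{29}{14} + 22} = \frac{1}{\frac{3625}{14} + 22} = \frac{1}{\frac{3933}{14}} = \frac{14}{3933}$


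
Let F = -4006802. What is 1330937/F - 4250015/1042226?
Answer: -242317180892/54947279227 ≈ -4.4100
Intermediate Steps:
1330937/F - 4250015/1042226 = 1330937/(-4006802) - 4250015/1042226 = 1330937*(-1/4006802) - 4250015*1/1042226 = -1330937/4006802 - 223685/54854 = -242317180892/54947279227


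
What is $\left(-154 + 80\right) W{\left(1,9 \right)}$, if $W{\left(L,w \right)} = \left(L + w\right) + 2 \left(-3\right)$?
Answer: $-296$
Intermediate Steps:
$W{\left(L,w \right)} = -6 + L + w$ ($W{\left(L,w \right)} = \left(L + w\right) - 6 = -6 + L + w$)
$\left(-154 + 80\right) W{\left(1,9 \right)} = \left(-154 + 80\right) \left(-6 + 1 + 9\right) = \left(-74\right) 4 = -296$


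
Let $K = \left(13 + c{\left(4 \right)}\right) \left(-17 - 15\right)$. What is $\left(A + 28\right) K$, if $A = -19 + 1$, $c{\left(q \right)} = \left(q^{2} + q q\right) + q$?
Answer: $-15680$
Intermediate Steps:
$c{\left(q \right)} = q + 2 q^{2}$ ($c{\left(q \right)} = \left(q^{2} + q^{2}\right) + q = 2 q^{2} + q = q + 2 q^{2}$)
$A = -18$
$K = -1568$ ($K = \left(13 + 4 \left(1 + 2 \cdot 4\right)\right) \left(-17 - 15\right) = \left(13 + 4 \left(1 + 8\right)\right) \left(-32\right) = \left(13 + 4 \cdot 9\right) \left(-32\right) = \left(13 + 36\right) \left(-32\right) = 49 \left(-32\right) = -1568$)
$\left(A + 28\right) K = \left(-18 + 28\right) \left(-1568\right) = 10 \left(-1568\right) = -15680$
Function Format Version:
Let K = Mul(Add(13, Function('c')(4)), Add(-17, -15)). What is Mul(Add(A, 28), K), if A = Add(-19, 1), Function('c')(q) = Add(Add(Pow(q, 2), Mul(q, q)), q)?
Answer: -15680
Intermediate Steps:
Function('c')(q) = Add(q, Mul(2, Pow(q, 2))) (Function('c')(q) = Add(Add(Pow(q, 2), Pow(q, 2)), q) = Add(Mul(2, Pow(q, 2)), q) = Add(q, Mul(2, Pow(q, 2))))
A = -18
K = -1568 (K = Mul(Add(13, Mul(4, Add(1, Mul(2, 4)))), Add(-17, -15)) = Mul(Add(13, Mul(4, Add(1, 8))), -32) = Mul(Add(13, Mul(4, 9)), -32) = Mul(Add(13, 36), -32) = Mul(49, -32) = -1568)
Mul(Add(A, 28), K) = Mul(Add(-18, 28), -1568) = Mul(10, -1568) = -15680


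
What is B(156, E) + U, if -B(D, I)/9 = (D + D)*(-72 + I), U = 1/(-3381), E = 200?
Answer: -1215212545/3381 ≈ -3.5942e+5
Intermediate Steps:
U = -1/3381 ≈ -0.00029577
B(D, I) = -18*D*(-72 + I) (B(D, I) = -9*(D + D)*(-72 + I) = -9*2*D*(-72 + I) = -18*D*(-72 + I))
B(156, E) + U = 18*156*(72 - 1*200) - 1/3381 = 18*156*(72 - 200) - 1/3381 = 18*156*(-128) - 1/3381 = -359424 - 1/3381 = -1215212545/3381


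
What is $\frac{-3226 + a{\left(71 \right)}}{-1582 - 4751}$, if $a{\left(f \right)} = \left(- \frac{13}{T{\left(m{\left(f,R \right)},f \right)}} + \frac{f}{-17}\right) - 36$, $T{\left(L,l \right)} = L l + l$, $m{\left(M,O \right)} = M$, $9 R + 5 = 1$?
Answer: $\frac{283844021}{550363032} \approx 0.51574$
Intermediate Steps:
$R = - \frac{4}{9}$ ($R = - \frac{5}{9} + \frac{1}{9} \cdot 1 = - \frac{5}{9} + \frac{1}{9} = - \frac{4}{9} \approx -0.44444$)
$T{\left(L,l \right)} = l + L l$
$a{\left(f \right)} = -36 - \frac{f}{17} - \frac{13}{f \left(1 + f\right)}$ ($a{\left(f \right)} = \left(- \frac{13}{f \left(1 + f\right)} + \frac{f}{-17}\right) - 36 = \left(- 13 \frac{1}{f \left(1 + f\right)} + f \left(- \frac{1}{17}\right)\right) - 36 = \left(- \frac{13}{f \left(1 + f\right)} - \frac{f}{17}\right) - 36 = \left(- \frac{f}{17} - \frac{13}{f \left(1 + f\right)}\right) - 36 = -36 - \frac{f}{17} - \frac{13}{f \left(1 + f\right)}$)
$\frac{-3226 + a{\left(71 \right)}}{-1582 - 4751} = \frac{-3226 + \frac{-221 + 71 \left(1 + 71\right) \left(-612 - 71\right)}{17 \cdot 71 \left(1 + 71\right)}}{-1582 - 4751} = \frac{-3226 + \frac{1}{17} \cdot \frac{1}{71} \cdot \frac{1}{72} \left(-221 + 71 \cdot 72 \left(-612 - 71\right)\right)}{-6333} = \left(-3226 + \frac{1}{17} \cdot \frac{1}{71} \cdot \frac{1}{72} \left(-221 + 71 \cdot 72 \left(-683\right)\right)\right) \left(- \frac{1}{6333}\right) = \left(-3226 + \frac{1}{17} \cdot \frac{1}{71} \cdot \frac{1}{72} \left(-221 - 3491496\right)\right) \left(- \frac{1}{6333}\right) = \left(-3226 + \frac{1}{17} \cdot \frac{1}{71} \cdot \frac{1}{72} \left(-3491717\right)\right) \left(- \frac{1}{6333}\right) = \left(-3226 - \frac{3491717}{86904}\right) \left(- \frac{1}{6333}\right) = \left(- \frac{283844021}{86904}\right) \left(- \frac{1}{6333}\right) = \frac{283844021}{550363032}$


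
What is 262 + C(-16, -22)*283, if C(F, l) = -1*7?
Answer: -1719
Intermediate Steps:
C(F, l) = -7
262 + C(-16, -22)*283 = 262 - 7*283 = 262 - 1981 = -1719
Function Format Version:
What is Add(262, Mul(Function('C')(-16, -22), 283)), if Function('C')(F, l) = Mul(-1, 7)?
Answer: -1719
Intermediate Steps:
Function('C')(F, l) = -7
Add(262, Mul(Function('C')(-16, -22), 283)) = Add(262, Mul(-7, 283)) = Add(262, -1981) = -1719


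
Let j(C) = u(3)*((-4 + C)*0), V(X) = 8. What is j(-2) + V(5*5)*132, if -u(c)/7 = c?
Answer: 1056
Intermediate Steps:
u(c) = -7*c
j(C) = 0 (j(C) = (-7*3)*((-4 + C)*0) = -21*0 = 0)
j(-2) + V(5*5)*132 = 0 + 8*132 = 0 + 1056 = 1056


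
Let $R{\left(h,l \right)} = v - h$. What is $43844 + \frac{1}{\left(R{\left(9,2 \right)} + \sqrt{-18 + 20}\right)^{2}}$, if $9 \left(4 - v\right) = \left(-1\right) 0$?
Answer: $\frac{23193503}{529} + \frac{10 \sqrt{2}}{529} \approx 43844.0$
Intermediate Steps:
$v = 4$ ($v = 4 - \frac{\left(-1\right) 0}{9} = 4 - 0 = 4 + 0 = 4$)
$R{\left(h,l \right)} = 4 - h$
$43844 + \frac{1}{\left(R{\left(9,2 \right)} + \sqrt{-18 + 20}\right)^{2}} = 43844 + \frac{1}{\left(\left(4 - 9\right) + \sqrt{-18 + 20}\right)^{2}} = 43844 + \frac{1}{\left(\left(4 - 9\right) + \sqrt{2}\right)^{2}} = 43844 + \frac{1}{\left(-5 + \sqrt{2}\right)^{2}}$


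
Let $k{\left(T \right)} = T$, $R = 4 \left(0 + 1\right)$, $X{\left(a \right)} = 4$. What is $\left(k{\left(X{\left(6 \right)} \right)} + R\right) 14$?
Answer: $112$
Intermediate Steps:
$R = 4$ ($R = 4 \cdot 1 = 4$)
$\left(k{\left(X{\left(6 \right)} \right)} + R\right) 14 = \left(4 + 4\right) 14 = 8 \cdot 14 = 112$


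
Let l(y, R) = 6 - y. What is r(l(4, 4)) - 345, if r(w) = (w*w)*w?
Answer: -337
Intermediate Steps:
r(w) = w³ (r(w) = w²*w = w³)
r(l(4, 4)) - 345 = (6 - 1*4)³ - 345 = (6 - 4)³ - 345 = 2³ - 345 = 8 - 345 = -337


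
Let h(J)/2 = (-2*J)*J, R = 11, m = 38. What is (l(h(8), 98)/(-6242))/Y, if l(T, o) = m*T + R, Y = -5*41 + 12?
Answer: -9717/1204706 ≈ -0.0080659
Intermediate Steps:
Y = -193 (Y = -205 + 12 = -193)
h(J) = -4*J**2 (h(J) = 2*((-2*J)*J) = 2*(-2*J**2) = -4*J**2)
l(T, o) = 11 + 38*T (l(T, o) = 38*T + 11 = 11 + 38*T)
(l(h(8), 98)/(-6242))/Y = ((11 + 38*(-4*8**2))/(-6242))/(-193) = ((11 + 38*(-4*64))*(-1/6242))*(-1/193) = ((11 + 38*(-256))*(-1/6242))*(-1/193) = ((11 - 9728)*(-1/6242))*(-1/193) = -9717*(-1/6242)*(-1/193) = (9717/6242)*(-1/193) = -9717/1204706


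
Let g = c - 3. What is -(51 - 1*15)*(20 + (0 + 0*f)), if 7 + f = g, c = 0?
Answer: -720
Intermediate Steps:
g = -3 (g = 0 - 3 = -3)
f = -10 (f = -7 - 3 = -10)
-(51 - 1*15)*(20 + (0 + 0*f)) = -(51 - 1*15)*(20 + (0 + 0*(-10))) = -(51 - 15)*(20 + (0 + 0)) = -36*(20 + 0) = -36*20 = -1*720 = -720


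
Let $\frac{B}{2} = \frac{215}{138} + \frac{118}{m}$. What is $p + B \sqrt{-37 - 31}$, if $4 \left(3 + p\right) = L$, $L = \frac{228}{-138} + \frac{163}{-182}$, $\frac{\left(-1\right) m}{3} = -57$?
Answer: $- \frac{60897}{16744} + \frac{35366 i \sqrt{17}}{3933} \approx -3.6369 + 37.075 i$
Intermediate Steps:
$m = 171$ ($m = \left(-3\right) \left(-57\right) = 171$)
$L = - \frac{10665}{4186}$ ($L = 228 \left(- \frac{1}{138}\right) + 163 \left(- \frac{1}{182}\right) = - \frac{38}{23} - \frac{163}{182} = - \frac{10665}{4186} \approx -2.5478$)
$B = \frac{17683}{3933}$ ($B = 2 \left(\frac{215}{138} + \frac{118}{171}\right) = 2 \cdot \frac{17683}{7866} = \frac{17683}{3933} \approx 4.4961$)
$p = - \frac{60897}{16744}$ ($p = -3 + \frac{1}{4} \left(- \frac{10665}{4186}\right) = -3 - \frac{10665}{16744} = - \frac{60897}{16744} \approx -3.6369$)
$p + B \sqrt{-37 - 31} = - \frac{60897}{16744} + \frac{17683 \sqrt{-37 - 31}}{3933} = - \frac{60897}{16744} + \frac{17683 \sqrt{-68}}{3933} = - \frac{60897}{16744} + \frac{17683 \cdot 2 i \sqrt{17}}{3933} = - \frac{60897}{16744} + \frac{35366 i \sqrt{17}}{3933}$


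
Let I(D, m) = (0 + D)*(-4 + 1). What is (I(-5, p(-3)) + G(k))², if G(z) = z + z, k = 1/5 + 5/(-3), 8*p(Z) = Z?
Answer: 32761/225 ≈ 145.60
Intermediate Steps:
p(Z) = Z/8
I(D, m) = -3*D (I(D, m) = D*(-3) = -3*D)
k = -22/15 (k = 1*(⅕) + 5*(-⅓) = ⅕ - 5/3 = -22/15 ≈ -1.4667)
G(z) = 2*z
(I(-5, p(-3)) + G(k))² = (-3*(-5) + 2*(-22/15))² = (15 - 44/15)² = (181/15)² = 32761/225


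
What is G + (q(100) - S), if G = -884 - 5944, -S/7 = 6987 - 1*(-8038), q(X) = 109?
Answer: 98456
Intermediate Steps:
S = -105175 (S = -7*(6987 - 1*(-8038)) = -7*(6987 + 8038) = -7*15025 = -105175)
G = -6828
G + (q(100) - S) = -6828 + (109 - 1*(-105175)) = -6828 + (109 + 105175) = -6828 + 105284 = 98456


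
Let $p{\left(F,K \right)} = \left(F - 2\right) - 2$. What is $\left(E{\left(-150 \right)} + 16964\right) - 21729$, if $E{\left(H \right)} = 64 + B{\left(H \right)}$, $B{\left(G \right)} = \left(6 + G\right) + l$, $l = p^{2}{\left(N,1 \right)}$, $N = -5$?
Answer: $-4764$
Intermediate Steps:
$p{\left(F,K \right)} = -4 + F$ ($p{\left(F,K \right)} = \left(-2 + F\right) - 2 = -4 + F$)
$l = 81$ ($l = \left(-4 - 5\right)^{2} = \left(-9\right)^{2} = 81$)
$B{\left(G \right)} = 87 + G$ ($B{\left(G \right)} = \left(6 + G\right) + 81 = 87 + G$)
$E{\left(H \right)} = 151 + H$ ($E{\left(H \right)} = 64 + \left(87 + H\right) = 151 + H$)
$\left(E{\left(-150 \right)} + 16964\right) - 21729 = \left(\left(151 - 150\right) + 16964\right) - 21729 = \left(1 + 16964\right) - 21729 = 16965 - 21729 = -4764$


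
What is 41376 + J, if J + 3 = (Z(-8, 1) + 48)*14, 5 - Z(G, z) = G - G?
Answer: 42115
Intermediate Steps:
Z(G, z) = 5 (Z(G, z) = 5 - (G - G) = 5 - 1*0 = 5 + 0 = 5)
J = 739 (J = -3 + (5 + 48)*14 = -3 + 53*14 = -3 + 742 = 739)
41376 + J = 41376 + 739 = 42115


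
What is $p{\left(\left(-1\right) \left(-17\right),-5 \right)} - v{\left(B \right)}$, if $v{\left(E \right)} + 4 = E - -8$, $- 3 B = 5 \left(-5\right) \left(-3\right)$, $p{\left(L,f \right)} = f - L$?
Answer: $-1$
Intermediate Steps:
$B = -25$ ($B = - \frac{5 \left(-5\right) \left(-3\right)}{3} = - \frac{\left(-25\right) \left(-3\right)}{3} = \left(- \frac{1}{3}\right) 75 = -25$)
$v{\left(E \right)} = 4 + E$ ($v{\left(E \right)} = -4 + \left(E - -8\right) = -4 + \left(E + 8\right) = -4 + \left(8 + E\right) = 4 + E$)
$p{\left(\left(-1\right) \left(-17\right),-5 \right)} - v{\left(B \right)} = \left(-5 - \left(-1\right) \left(-17\right)\right) - \left(4 - 25\right) = \left(-5 - 17\right) - -21 = \left(-5 - 17\right) + 21 = -22 + 21 = -1$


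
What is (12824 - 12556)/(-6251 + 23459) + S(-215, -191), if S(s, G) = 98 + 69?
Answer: 718501/4302 ≈ 167.02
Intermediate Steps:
S(s, G) = 167
(12824 - 12556)/(-6251 + 23459) + S(-215, -191) = (12824 - 12556)/(-6251 + 23459) + 167 = 268/17208 + 167 = 268*(1/17208) + 167 = 67/4302 + 167 = 718501/4302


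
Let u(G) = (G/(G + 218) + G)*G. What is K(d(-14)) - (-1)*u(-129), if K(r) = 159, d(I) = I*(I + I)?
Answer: 1511841/89 ≈ 16987.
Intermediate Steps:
d(I) = 2*I² (d(I) = I*(2*I) = 2*I²)
u(G) = G*(G + G/(218 + G)) (u(G) = (G/(218 + G) + G)*G = (G + G/(218 + G))*G = G*(G + G/(218 + G)))
K(d(-14)) - (-1)*u(-129) = 159 - (-1)*(-129)²*(219 - 129)/(218 - 129) = 159 - (-1)*16641*90/89 = 159 - (-1)*16641*(1/89)*90 = 159 - (-1)*1497690/89 = 159 - 1*(-1497690/89) = 159 + 1497690/89 = 1511841/89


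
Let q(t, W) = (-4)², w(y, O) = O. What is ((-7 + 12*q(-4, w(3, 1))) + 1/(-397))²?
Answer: 5394021136/157609 ≈ 34224.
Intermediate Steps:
q(t, W) = 16
((-7 + 12*q(-4, w(3, 1))) + 1/(-397))² = ((-7 + 12*16) + 1/(-397))² = ((-7 + 192) - 1/397)² = (185 - 1/397)² = (73444/397)² = 5394021136/157609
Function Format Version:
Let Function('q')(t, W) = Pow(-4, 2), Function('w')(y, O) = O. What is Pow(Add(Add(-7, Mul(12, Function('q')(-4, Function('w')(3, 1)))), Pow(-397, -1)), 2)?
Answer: Rational(5394021136, 157609) ≈ 34224.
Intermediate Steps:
Function('q')(t, W) = 16
Pow(Add(Add(-7, Mul(12, Function('q')(-4, Function('w')(3, 1)))), Pow(-397, -1)), 2) = Pow(Add(Add(-7, Mul(12, 16)), Pow(-397, -1)), 2) = Pow(Add(Add(-7, 192), Rational(-1, 397)), 2) = Pow(Add(185, Rational(-1, 397)), 2) = Pow(Rational(73444, 397), 2) = Rational(5394021136, 157609)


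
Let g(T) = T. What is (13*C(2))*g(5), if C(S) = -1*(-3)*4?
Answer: 780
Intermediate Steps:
C(S) = 12 (C(S) = 3*4 = 12)
(13*C(2))*g(5) = (13*12)*5 = 156*5 = 780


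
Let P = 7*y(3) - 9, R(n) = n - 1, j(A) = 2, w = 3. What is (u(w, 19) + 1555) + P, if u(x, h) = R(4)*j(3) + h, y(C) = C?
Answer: 1592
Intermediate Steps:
R(n) = -1 + n
P = 12 (P = 7*3 - 9 = 21 - 9 = 12)
u(x, h) = 6 + h (u(x, h) = (-1 + 4)*2 + h = 3*2 + h = 6 + h)
(u(w, 19) + 1555) + P = ((6 + 19) + 1555) + 12 = (25 + 1555) + 12 = 1580 + 12 = 1592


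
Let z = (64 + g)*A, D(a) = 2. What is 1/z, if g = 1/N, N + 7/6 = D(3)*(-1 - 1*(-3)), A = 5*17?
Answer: 1/5470 ≈ 0.00018282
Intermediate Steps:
A = 85
N = 17/6 (N = -7/6 + 2*(-1 - 1*(-3)) = -7/6 + 2*(-1 + 3) = -7/6 + 2*2 = -7/6 + 4 = 17/6 ≈ 2.8333)
g = 6/17 (g = 1/(17/6) = 6/17 ≈ 0.35294)
z = 5470 (z = (64 + 6/17)*85 = (1094/17)*85 = 5470)
1/z = 1/5470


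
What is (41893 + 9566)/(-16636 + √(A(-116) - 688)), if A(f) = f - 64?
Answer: -214017981/69189341 - 51459*I*√217/138378682 ≈ -3.0932 - 0.005478*I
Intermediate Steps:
A(f) = -64 + f
(41893 + 9566)/(-16636 + √(A(-116) - 688)) = (41893 + 9566)/(-16636 + √((-64 - 116) - 688)) = 51459/(-16636 + √(-180 - 688)) = 51459/(-16636 + √(-868)) = 51459/(-16636 + 2*I*√217)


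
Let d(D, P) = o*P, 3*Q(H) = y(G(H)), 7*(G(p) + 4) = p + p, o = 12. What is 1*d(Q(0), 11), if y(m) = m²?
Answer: 132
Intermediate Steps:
G(p) = -4 + 2*p/7 (G(p) = -4 + (p + p)/7 = -4 + (2*p)/7 = -4 + 2*p/7)
Q(H) = (-4 + 2*H/7)²/3
d(D, P) = 12*P
1*d(Q(0), 11) = 1*(12*11) = 1*132 = 132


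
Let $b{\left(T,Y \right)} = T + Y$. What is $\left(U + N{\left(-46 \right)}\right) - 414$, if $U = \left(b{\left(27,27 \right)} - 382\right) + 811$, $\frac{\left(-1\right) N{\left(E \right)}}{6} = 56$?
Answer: $-267$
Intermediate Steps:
$N{\left(E \right)} = -336$ ($N{\left(E \right)} = \left(-6\right) 56 = -336$)
$U = 483$ ($U = \left(\left(27 + 27\right) - 382\right) + 811 = \left(54 - 382\right) + 811 = -328 + 811 = 483$)
$\left(U + N{\left(-46 \right)}\right) - 414 = \left(483 - 336\right) - 414 = 147 - 414 = -267$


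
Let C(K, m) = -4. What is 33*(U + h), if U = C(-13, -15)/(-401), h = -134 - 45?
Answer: -2368575/401 ≈ -5906.7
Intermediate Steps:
h = -179
U = 4/401 (U = -4/(-401) = -4*(-1/401) = 4/401 ≈ 0.0099751)
33*(U + h) = 33*(4/401 - 179) = 33*(-71775/401) = -2368575/401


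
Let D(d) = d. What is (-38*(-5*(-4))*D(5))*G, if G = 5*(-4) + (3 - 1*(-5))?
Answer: 45600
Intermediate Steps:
G = -12 (G = -20 + (3 + 5) = -20 + 8 = -12)
(-38*(-5*(-4))*D(5))*G = -38*(-5*(-4))*5*(-12) = -760*5*(-12) = -38*100*(-12) = -3800*(-12) = 45600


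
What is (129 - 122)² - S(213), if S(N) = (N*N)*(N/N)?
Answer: -45320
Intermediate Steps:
S(N) = N² (S(N) = N²*1 = N²)
(129 - 122)² - S(213) = (129 - 122)² - 1*213² = 7² - 1*45369 = 49 - 45369 = -45320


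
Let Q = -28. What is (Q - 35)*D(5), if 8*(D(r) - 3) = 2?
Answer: -819/4 ≈ -204.75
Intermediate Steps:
D(r) = 13/4 (D(r) = 3 + (⅛)*2 = 3 + ¼ = 13/4)
(Q - 35)*D(5) = (-28 - 35)*(13/4) = -63*13/4 = -819/4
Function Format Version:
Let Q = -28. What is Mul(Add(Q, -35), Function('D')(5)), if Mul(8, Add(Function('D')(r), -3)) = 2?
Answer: Rational(-819, 4) ≈ -204.75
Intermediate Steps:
Function('D')(r) = Rational(13, 4) (Function('D')(r) = Add(3, Mul(Rational(1, 8), 2)) = Add(3, Rational(1, 4)) = Rational(13, 4))
Mul(Add(Q, -35), Function('D')(5)) = Mul(Add(-28, -35), Rational(13, 4)) = Mul(-63, Rational(13, 4)) = Rational(-819, 4)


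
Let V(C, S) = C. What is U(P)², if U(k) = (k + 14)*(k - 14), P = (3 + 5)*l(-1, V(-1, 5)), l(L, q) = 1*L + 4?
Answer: 144400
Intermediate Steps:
l(L, q) = 4 + L (l(L, q) = L + 4 = 4 + L)
P = 24 (P = (3 + 5)*(4 - 1) = 8*3 = 24)
U(k) = (-14 + k)*(14 + k) (U(k) = (14 + k)*(-14 + k) = (-14 + k)*(14 + k))
U(P)² = (-196 + 24²)² = (-196 + 576)² = 380² = 144400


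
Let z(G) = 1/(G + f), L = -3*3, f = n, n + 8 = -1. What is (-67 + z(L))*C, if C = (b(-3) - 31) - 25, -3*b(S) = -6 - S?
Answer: 66385/18 ≈ 3688.1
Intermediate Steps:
b(S) = 2 + S/3 (b(S) = -(-6 - S)/3 = 2 + S/3)
n = -9 (n = -8 - 1 = -9)
f = -9
L = -9
C = -55 (C = ((2 + (1/3)*(-3)) - 31) - 25 = ((2 - 1) - 31) - 25 = (1 - 31) - 25 = -30 - 25 = -55)
z(G) = 1/(-9 + G) (z(G) = 1/(G - 9) = 1/(-9 + G))
(-67 + z(L))*C = (-67 + 1/(-9 - 9))*(-55) = (-67 + 1/(-18))*(-55) = (-67 - 1/18)*(-55) = -1207/18*(-55) = 66385/18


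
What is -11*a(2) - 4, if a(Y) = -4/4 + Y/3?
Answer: -⅓ ≈ -0.33333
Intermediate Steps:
a(Y) = -1 + Y/3 (a(Y) = -4*¼ + Y*(⅓) = -1 + Y/3)
-11*a(2) - 4 = -11*(-1 + (⅓)*2) - 4 = -11*(-1 + ⅔) - 4 = -11*(-⅓) - 4 = 11/3 - 4 = -⅓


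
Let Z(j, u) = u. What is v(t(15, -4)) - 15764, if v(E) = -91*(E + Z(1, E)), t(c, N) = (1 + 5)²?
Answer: -22316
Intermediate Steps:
t(c, N) = 36 (t(c, N) = 6² = 36)
v(E) = -182*E (v(E) = -91*(E + E) = -182*E)
v(t(15, -4)) - 15764 = -182*36 - 15764 = -6552 - 15764 = -22316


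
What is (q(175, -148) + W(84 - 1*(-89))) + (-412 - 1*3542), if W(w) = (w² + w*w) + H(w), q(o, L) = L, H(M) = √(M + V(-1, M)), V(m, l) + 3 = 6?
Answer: 55756 + 4*√11 ≈ 55769.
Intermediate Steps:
V(m, l) = 3 (V(m, l) = -3 + 6 = 3)
H(M) = √(3 + M) (H(M) = √(M + 3) = √(3 + M))
W(w) = √(3 + w) + 2*w² (W(w) = (w² + w*w) + √(3 + w) = (w² + w²) + √(3 + w) = 2*w² + √(3 + w) = √(3 + w) + 2*w²)
(q(175, -148) + W(84 - 1*(-89))) + (-412 - 1*3542) = (-148 + (√(3 + (84 - 1*(-89))) + 2*(84 - 1*(-89))²)) + (-412 - 1*3542) = (-148 + (√(3 + (84 + 89)) + 2*(84 + 89)²)) + (-412 - 3542) = (-148 + (√(3 + 173) + 2*173²)) - 3954 = (-148 + (√176 + 2*29929)) - 3954 = (-148 + (4*√11 + 59858)) - 3954 = (-148 + (59858 + 4*√11)) - 3954 = (59710 + 4*√11) - 3954 = 55756 + 4*√11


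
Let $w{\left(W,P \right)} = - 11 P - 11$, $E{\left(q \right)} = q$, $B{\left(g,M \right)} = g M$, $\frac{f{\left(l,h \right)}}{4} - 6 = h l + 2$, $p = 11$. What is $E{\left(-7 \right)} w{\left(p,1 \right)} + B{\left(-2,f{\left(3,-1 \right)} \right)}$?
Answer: $114$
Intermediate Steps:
$f{\left(l,h \right)} = 32 + 4 h l$ ($f{\left(l,h \right)} = 24 + 4 \left(h l + 2\right) = 24 + 4 \left(2 + h l\right) = 24 + \left(8 + 4 h l\right) = 32 + 4 h l$)
$B{\left(g,M \right)} = M g$
$w{\left(W,P \right)} = -11 - 11 P$
$E{\left(-7 \right)} w{\left(p,1 \right)} + B{\left(-2,f{\left(3,-1 \right)} \right)} = - 7 \left(-11 - 11\right) + \left(32 + 4 \left(-1\right) 3\right) \left(-2\right) = - 7 \left(-11 - 11\right) + \left(32 - 12\right) \left(-2\right) = \left(-7\right) \left(-22\right) + 20 \left(-2\right) = 154 - 40 = 114$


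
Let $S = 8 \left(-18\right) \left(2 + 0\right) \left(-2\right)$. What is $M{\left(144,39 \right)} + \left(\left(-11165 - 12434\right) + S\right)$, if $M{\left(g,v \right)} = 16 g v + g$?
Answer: $66977$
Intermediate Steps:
$M{\left(g,v \right)} = g + 16 g v$ ($M{\left(g,v \right)} = 16 g v + g = g + 16 g v$)
$S = 576$ ($S = - 144 \cdot 2 \left(-2\right) = \left(-144\right) \left(-4\right) = 576$)
$M{\left(144,39 \right)} + \left(\left(-11165 - 12434\right) + S\right) = 144 \left(1 + 16 \cdot 39\right) + \left(\left(-11165 - 12434\right) + 576\right) = 144 \left(1 + 624\right) + \left(-23599 + 576\right) = 144 \cdot 625 - 23023 = 90000 - 23023 = 66977$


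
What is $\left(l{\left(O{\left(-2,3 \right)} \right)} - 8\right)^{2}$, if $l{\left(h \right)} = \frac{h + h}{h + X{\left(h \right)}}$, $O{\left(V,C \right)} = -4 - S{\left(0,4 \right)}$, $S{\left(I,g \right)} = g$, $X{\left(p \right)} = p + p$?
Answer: $\frac{484}{9} \approx 53.778$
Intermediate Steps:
$X{\left(p \right)} = 2 p$
$O{\left(V,C \right)} = -8$ ($O{\left(V,C \right)} = -4 - 4 = -8$)
$l{\left(h \right)} = \frac{2}{3}$ ($l{\left(h \right)} = \frac{h + h}{h + 2 h} = \frac{2 h}{3 h} = 2 h \frac{1}{3 h} = \frac{2}{3}$)
$\left(l{\left(O{\left(-2,3 \right)} \right)} - 8\right)^{2} = \left(\frac{2}{3} - 8\right)^{2} = \left(- \frac{22}{3}\right)^{2} = \frac{484}{9}$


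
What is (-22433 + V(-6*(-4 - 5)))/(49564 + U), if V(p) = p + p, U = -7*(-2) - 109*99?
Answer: -22325/38787 ≈ -0.57558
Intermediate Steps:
U = -10777 (U = 14 - 10791 = -10777)
V(p) = 2*p
(-22433 + V(-6*(-4 - 5)))/(49564 + U) = (-22433 + 2*(-6*(-4 - 5)))/(49564 - 10777) = (-22433 + 2*(-6*(-9)))/38787 = (-22433 + 2*54)*(1/38787) = (-22433 + 108)*(1/38787) = -22325*1/38787 = -22325/38787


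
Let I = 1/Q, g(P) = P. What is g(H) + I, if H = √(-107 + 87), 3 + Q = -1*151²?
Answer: -1/22804 + 2*I*√5 ≈ -4.3852e-5 + 4.4721*I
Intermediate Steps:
Q = -22804 (Q = -3 - 1*151² = -3 - 1*22801 = -3 - 22801 = -22804)
H = 2*I*√5 (H = √(-20) = 2*I*√5 ≈ 4.4721*I)
I = -1/22804 (I = 1/(-22804) = -1/22804 ≈ -4.3852e-5)
g(H) + I = 2*I*√5 - 1/22804 = -1/22804 + 2*I*√5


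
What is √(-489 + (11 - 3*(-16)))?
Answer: I*√430 ≈ 20.736*I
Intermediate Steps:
√(-489 + (11 - 3*(-16))) = √(-489 + (11 + 48)) = √(-489 + 59) = √(-430) = I*√430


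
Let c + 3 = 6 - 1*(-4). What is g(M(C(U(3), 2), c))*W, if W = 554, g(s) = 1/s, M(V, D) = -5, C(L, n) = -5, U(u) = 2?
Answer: -554/5 ≈ -110.80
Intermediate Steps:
c = 7 (c = -3 + (6 - 1*(-4)) = -3 + (6 + 4) = -3 + 10 = 7)
g(s) = 1/s
g(M(C(U(3), 2), c))*W = 554/(-5) = -1/5*554 = -554/5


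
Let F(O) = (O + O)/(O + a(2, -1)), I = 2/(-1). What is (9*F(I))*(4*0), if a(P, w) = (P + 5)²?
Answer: 0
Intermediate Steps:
a(P, w) = (5 + P)²
I = -2 (I = 2*(-1) = -2)
F(O) = 2*O/(49 + O) (F(O) = (O + O)/(O + (5 + 2)²) = (2*O)/(O + 7²) = (2*O)/(O + 49) = (2*O)/(49 + O) = 2*O/(49 + O))
(9*F(I))*(4*0) = (9*(2*(-2)/(49 - 2)))*(4*0) = (9*(2*(-2)/47))*0 = (9*(2*(-2)*(1/47)))*0 = (9*(-4/47))*0 = -36/47*0 = 0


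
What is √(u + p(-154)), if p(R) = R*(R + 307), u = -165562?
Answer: 2*I*√47281 ≈ 434.88*I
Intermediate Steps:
p(R) = R*(307 + R)
√(u + p(-154)) = √(-165562 - 154*(307 - 154)) = √(-165562 - 154*153) = √(-165562 - 23562) = √(-189124) = 2*I*√47281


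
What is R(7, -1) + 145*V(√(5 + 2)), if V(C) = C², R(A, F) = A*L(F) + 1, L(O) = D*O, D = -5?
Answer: 1051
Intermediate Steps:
L(O) = -5*O
R(A, F) = 1 - 5*A*F (R(A, F) = A*(-5*F) + 1 = -5*A*F + 1 = 1 - 5*A*F)
R(7, -1) + 145*V(√(5 + 2)) = (1 - 5*7*(-1)) + 145*(√(5 + 2))² = (1 + 35) + 145*(√7)² = 36 + 145*7 = 36 + 1015 = 1051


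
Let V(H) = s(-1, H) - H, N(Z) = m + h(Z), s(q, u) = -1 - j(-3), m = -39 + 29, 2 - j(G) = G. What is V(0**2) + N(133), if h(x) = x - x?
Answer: -16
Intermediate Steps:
h(x) = 0
j(G) = 2 - G
m = -10
s(q, u) = -6 (s(q, u) = -1 - (2 - 1*(-3)) = -1 - (2 + 3) = -1 - 1*5 = -1 - 5 = -6)
N(Z) = -10 (N(Z) = -10 + 0 = -10)
V(H) = -6 - H
V(0**2) + N(133) = (-6 - 1*0**2) - 10 = (-6 - 1*0) - 10 = (-6 + 0) - 10 = -6 - 10 = -16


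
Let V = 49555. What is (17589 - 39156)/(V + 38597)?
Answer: -7189/29384 ≈ -0.24466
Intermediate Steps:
(17589 - 39156)/(V + 38597) = (17589 - 39156)/(49555 + 38597) = -21567/88152 = -21567*1/88152 = -7189/29384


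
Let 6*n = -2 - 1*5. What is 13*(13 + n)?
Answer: 923/6 ≈ 153.83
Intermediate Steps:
n = -7/6 (n = (-2 - 1*5)/6 = (-2 - 5)/6 = (⅙)*(-7) = -7/6 ≈ -1.1667)
13*(13 + n) = 13*(13 - 7/6) = 13*(71/6) = 923/6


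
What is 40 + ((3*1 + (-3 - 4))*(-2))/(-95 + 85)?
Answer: 196/5 ≈ 39.200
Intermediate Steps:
40 + ((3*1 + (-3 - 4))*(-2))/(-95 + 85) = 40 + ((3 - 7)*(-2))/(-10) = 40 - (-2)*(-2)/5 = 40 - ⅒*8 = 40 - ⅘ = 196/5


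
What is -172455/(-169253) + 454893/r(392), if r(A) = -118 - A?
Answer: -25634684293/28773010 ≈ -890.93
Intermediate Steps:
-172455/(-169253) + 454893/r(392) = -172455/(-169253) + 454893/(-118 - 1*392) = -172455*(-1/169253) + 454893/(-118 - 392) = 172455/169253 + 454893/(-510) = 172455/169253 + 454893*(-1/510) = 172455/169253 - 151631/170 = -25634684293/28773010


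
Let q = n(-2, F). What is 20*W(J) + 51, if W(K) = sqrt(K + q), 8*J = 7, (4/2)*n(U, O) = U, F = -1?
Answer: 51 + 5*I*sqrt(2) ≈ 51.0 + 7.0711*I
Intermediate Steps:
n(U, O) = U/2
J = 7/8 (J = (1/8)*7 = 7/8 ≈ 0.87500)
q = -1 (q = (1/2)*(-2) = -1)
W(K) = sqrt(-1 + K) (W(K) = sqrt(K - 1) = sqrt(-1 + K))
20*W(J) + 51 = 20*sqrt(-1 + 7/8) + 51 = 20*sqrt(-1/8) + 51 = 20*(I*sqrt(2)/4) + 51 = 5*I*sqrt(2) + 51 = 51 + 5*I*sqrt(2)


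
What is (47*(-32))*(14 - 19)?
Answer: 7520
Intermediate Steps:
(47*(-32))*(14 - 19) = -1504*(-5) = 7520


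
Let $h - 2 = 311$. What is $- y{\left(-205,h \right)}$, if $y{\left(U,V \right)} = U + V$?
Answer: $-108$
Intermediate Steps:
$h = 313$ ($h = 2 + 311 = 313$)
$- y{\left(-205,h \right)} = - (-205 + 313) = \left(-1\right) 108 = -108$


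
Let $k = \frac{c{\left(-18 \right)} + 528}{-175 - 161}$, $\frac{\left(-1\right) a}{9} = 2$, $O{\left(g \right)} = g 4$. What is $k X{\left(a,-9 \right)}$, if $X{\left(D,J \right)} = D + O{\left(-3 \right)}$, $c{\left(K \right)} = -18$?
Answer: $\frac{1275}{28} \approx 45.536$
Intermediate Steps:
$O{\left(g \right)} = 4 g$
$a = -18$ ($a = \left(-9\right) 2 = -18$)
$k = - \frac{85}{56}$ ($k = \frac{-18 + 528}{-175 - 161} = \frac{510}{-336} = 510 \left(- \frac{1}{336}\right) = - \frac{85}{56} \approx -1.5179$)
$X{\left(D,J \right)} = -12 + D$ ($X{\left(D,J \right)} = D + 4 \left(-3\right) = D - 12 = -12 + D$)
$k X{\left(a,-9 \right)} = - \frac{85 \left(-12 - 18\right)}{56} = \left(- \frac{85}{56}\right) \left(-30\right) = \frac{1275}{28}$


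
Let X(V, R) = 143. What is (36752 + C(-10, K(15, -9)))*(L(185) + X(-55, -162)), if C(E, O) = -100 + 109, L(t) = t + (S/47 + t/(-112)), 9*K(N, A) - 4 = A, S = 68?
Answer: 63431583393/5264 ≈ 1.2050e+7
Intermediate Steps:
K(N, A) = 4/9 + A/9
L(t) = 68/47 + 111*t/112 (L(t) = t + (68/47 + t/(-112)) = t + (68*(1/47) + t*(-1/112)) = t + (68/47 - t/112) = 68/47 + 111*t/112)
C(E, O) = 9
(36752 + C(-10, K(15, -9)))*(L(185) + X(-55, -162)) = (36752 + 9)*((68/47 + (111/112)*185) + 143) = 36761*((68/47 + 20535/112) + 143) = 36761*(972761/5264 + 143) = 36761*(1725513/5264) = 63431583393/5264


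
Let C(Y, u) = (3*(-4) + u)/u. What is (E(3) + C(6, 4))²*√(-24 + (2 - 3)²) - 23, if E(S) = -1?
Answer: -23 + 9*I*√23 ≈ -23.0 + 43.162*I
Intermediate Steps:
C(Y, u) = (-12 + u)/u
(E(3) + C(6, 4))²*√(-24 + (2 - 3)²) - 23 = (-1 + (-12 + 4)/4)²*√(-24 + (2 - 3)²) - 23 = (-1 + (¼)*(-8))²*√(-24 + (-1)²) - 23 = (-1 - 2)²*√(-24 + 1) - 23 = (-3)²*√(-23) - 23 = 9*(I*√23) - 23 = 9*I*√23 - 23 = -23 + 9*I*√23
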